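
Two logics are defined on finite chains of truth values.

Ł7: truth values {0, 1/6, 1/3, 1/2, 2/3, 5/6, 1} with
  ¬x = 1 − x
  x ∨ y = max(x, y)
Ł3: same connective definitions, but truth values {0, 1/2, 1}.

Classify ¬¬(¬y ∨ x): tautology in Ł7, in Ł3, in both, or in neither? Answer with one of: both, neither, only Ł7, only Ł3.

neither

In Ł7: at x = 0, y = 1/6 the value is 5/6 — not a tautology.
In Ł3: at x = 0, y = 1/2 the value is 1/2 — not a tautology.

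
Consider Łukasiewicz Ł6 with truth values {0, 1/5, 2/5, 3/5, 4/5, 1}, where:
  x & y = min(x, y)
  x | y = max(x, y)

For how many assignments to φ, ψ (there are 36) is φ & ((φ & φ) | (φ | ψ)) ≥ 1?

value 1: 6 assignments (counts)
value 4/5: 6 assignments
value 3/5: 6 assignments
value 2/5: 6 assignments
value 1/5: 6 assignments
value 0: 6 assignments
So 6 of the 36 assignments meet the threshold.

6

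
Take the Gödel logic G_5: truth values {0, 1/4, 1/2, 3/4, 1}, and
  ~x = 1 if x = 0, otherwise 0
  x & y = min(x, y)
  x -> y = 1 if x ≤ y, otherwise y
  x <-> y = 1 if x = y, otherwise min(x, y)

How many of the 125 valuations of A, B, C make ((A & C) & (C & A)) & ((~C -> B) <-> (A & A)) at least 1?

5

value 1: 5 assignments (counts)
value 3/4: 15 assignments
value 1/2: 25 assignments
value 1/4: 35 assignments
value 0: 45 assignments
So 5 of the 125 assignments meet the threshold.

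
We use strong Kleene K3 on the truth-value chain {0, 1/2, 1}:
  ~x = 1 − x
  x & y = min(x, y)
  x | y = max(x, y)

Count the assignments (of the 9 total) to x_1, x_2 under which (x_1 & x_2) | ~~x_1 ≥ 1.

x_1 = 0, x_2 = 0 ↦ 0  <
x_1 = 0, x_2 = 1/2 ↦ 0  <
x_1 = 0, x_2 = 1 ↦ 0  <
x_1 = 1/2, x_2 = 0 ↦ 1/2  <
x_1 = 1/2, x_2 = 1/2 ↦ 1/2  <
x_1 = 1/2, x_2 = 1 ↦ 1/2  <
x_1 = 1, x_2 = 0 ↦ 1  ≥
x_1 = 1, x_2 = 1/2 ↦ 1  ≥
x_1 = 1, x_2 = 1 ↦ 1  ≥
So 3 of the 9 assignments meet the threshold.

3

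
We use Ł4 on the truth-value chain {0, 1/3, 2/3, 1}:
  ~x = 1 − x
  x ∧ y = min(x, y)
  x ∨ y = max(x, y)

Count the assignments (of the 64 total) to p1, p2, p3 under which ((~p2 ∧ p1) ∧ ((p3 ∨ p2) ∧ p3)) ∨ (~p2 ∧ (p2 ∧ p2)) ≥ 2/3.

8

value 1: 1 assignment (counts)
value 2/3: 7 assignments (counts)
value 1/3: 33 assignments
value 0: 23 assignments
So 8 of the 64 assignments meet the threshold.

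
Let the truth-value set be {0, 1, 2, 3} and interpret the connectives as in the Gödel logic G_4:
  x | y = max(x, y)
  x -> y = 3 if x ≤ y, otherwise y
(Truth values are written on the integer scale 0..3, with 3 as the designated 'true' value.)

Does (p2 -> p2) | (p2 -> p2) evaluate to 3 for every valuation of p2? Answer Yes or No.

p2 = 0 ↦ 3
p2 = 1 ↦ 3
p2 = 2 ↦ 3
p2 = 3 ↦ 3
Every assignment gives a value ≥ 3.

Yes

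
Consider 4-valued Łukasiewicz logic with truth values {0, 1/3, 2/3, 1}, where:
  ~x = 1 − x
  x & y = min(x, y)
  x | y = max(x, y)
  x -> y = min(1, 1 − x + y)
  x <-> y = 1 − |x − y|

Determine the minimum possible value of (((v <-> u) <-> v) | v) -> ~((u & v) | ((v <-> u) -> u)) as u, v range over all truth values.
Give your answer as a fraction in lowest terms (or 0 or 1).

Take u = 0, v = 1:
v <-> u = 1 <-> 0 = 0
(v <-> u) <-> v = 0 <-> 1 = 0
((v <-> u) <-> v) | v = 0 | 1 = 1
u & v = 0 & 1 = 0
v <-> u = 1 <-> 0 = 0
(v <-> u) -> u = 0 -> 0 = 1
(u & v) | ((v <-> u) -> u) = 0 | 1 = 1
~((u & v) | ((v <-> u) -> u)) = ~1 = 0
(((v <-> u) <-> v) | v) -> ~((u & v) | ((v <-> u) -> u)) = 1 -> 0 = 0
No assignment yields a value below 0, so this is the minimum.

0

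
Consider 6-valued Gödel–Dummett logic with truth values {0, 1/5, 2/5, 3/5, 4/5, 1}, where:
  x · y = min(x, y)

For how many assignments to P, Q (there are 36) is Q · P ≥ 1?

1

value 1: 1 assignment (counts)
value 4/5: 3 assignments
value 3/5: 5 assignments
value 2/5: 7 assignments
value 1/5: 9 assignments
value 0: 11 assignments
So 1 of the 36 assignments meets the threshold.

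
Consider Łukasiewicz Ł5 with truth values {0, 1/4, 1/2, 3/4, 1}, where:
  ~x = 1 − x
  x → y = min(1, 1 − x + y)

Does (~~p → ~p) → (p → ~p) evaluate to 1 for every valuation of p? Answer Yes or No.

p = 0 ↦ 1
p = 1/4 ↦ 1
p = 1/2 ↦ 1
p = 3/4 ↦ 1
p = 1 ↦ 1
Every assignment gives a value ≥ 1.

Yes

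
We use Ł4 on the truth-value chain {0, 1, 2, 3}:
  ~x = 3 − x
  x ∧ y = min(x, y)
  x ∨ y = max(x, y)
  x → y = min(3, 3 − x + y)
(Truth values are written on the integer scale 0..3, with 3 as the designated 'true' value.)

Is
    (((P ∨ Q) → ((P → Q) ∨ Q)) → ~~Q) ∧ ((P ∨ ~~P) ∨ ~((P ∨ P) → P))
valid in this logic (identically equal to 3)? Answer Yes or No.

No

Counterexample: take P = 0, Q = 0.
P ∨ Q = 0 ∨ 0 = 0
P → Q = 0 → 0 = 3
(P → Q) ∨ Q = 3 ∨ 0 = 3
(P ∨ Q) → ((P → Q) ∨ Q) = 0 → 3 = 3
~Q = ~0 = 3
~~Q = ~3 = 0
((P ∨ Q) → ((P → Q) ∨ Q)) → ~~Q = 3 → 0 = 0
~P = ~0 = 3
~~P = ~3 = 0
P ∨ ~~P = 0 ∨ 0 = 0
P ∨ P = 0 ∨ 0 = 0
(P ∨ P) → P = 0 → 0 = 3
~((P ∨ P) → P) = ~3 = 0
(P ∨ ~~P) ∨ ~((P ∨ P) → P) = 0 ∨ 0 = 0
(((P ∨ Q) → ((P → Q) ∨ Q)) → ~~Q) ∧ ((P ∨ ~~P) ∨ ~((P ∨ P) → P)) = 0 ∧ 0 = 0
This gives 0 ≠ 3.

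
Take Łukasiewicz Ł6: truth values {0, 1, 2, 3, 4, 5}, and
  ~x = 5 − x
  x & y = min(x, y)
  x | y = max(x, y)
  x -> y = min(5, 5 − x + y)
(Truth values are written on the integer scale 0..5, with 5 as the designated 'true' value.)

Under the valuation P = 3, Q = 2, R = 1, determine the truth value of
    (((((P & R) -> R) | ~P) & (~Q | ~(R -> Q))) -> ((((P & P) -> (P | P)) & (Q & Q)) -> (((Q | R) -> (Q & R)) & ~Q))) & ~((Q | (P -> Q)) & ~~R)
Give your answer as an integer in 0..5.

P & R = 3 & 1 = 1
(P & R) -> R = 1 -> 1 = 5
~P = ~3 = 2
((P & R) -> R) | ~P = 5 | 2 = 5
~Q = ~2 = 3
R -> Q = 1 -> 2 = 5
~(R -> Q) = ~5 = 0
~Q | ~(R -> Q) = 3 | 0 = 3
(((P & R) -> R) | ~P) & (~Q | ~(R -> Q)) = 5 & 3 = 3
P & P = 3 & 3 = 3
P | P = 3 | 3 = 3
(P & P) -> (P | P) = 3 -> 3 = 5
Q & Q = 2 & 2 = 2
((P & P) -> (P | P)) & (Q & Q) = 5 & 2 = 2
Q | R = 2 | 1 = 2
Q & R = 2 & 1 = 1
(Q | R) -> (Q & R) = 2 -> 1 = 4
~Q = ~2 = 3
((Q | R) -> (Q & R)) & ~Q = 4 & 3 = 3
(((P & P) -> (P | P)) & (Q & Q)) -> (((Q | R) -> (Q & R)) & ~Q) = 2 -> 3 = 5
((((P & R) -> R) | ~P) & (~Q | ~(R -> Q))) -> ((((P & P) -> (P | P)) & (Q & Q)) -> (((Q | R) -> (Q & R)) & ~Q)) = 3 -> 5 = 5
P -> Q = 3 -> 2 = 4
Q | (P -> Q) = 2 | 4 = 4
~R = ~1 = 4
~~R = ~4 = 1
(Q | (P -> Q)) & ~~R = 4 & 1 = 1
~((Q | (P -> Q)) & ~~R) = ~1 = 4
(((((P & R) -> R) | ~P) & (~Q | ~(R -> Q))) -> ((((P & P) -> (P | P)) & (Q & Q)) -> (((Q | R) -> (Q & R)) & ~Q))) & ~((Q | (P -> Q)) & ~~R) = 5 & 4 = 4

4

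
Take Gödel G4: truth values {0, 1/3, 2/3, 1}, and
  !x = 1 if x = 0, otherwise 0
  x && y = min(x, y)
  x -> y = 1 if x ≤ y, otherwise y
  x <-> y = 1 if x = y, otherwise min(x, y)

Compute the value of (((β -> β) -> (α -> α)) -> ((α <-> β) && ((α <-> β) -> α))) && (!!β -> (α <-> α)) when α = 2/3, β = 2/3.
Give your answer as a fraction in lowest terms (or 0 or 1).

2/3

β -> β = 2/3 -> 2/3 = 1
α -> α = 2/3 -> 2/3 = 1
(β -> β) -> (α -> α) = 1 -> 1 = 1
α <-> β = 2/3 <-> 2/3 = 1
α <-> β = 2/3 <-> 2/3 = 1
(α <-> β) -> α = 1 -> 2/3 = 2/3
(α <-> β) && ((α <-> β) -> α) = 1 && 2/3 = 2/3
((β -> β) -> (α -> α)) -> ((α <-> β) && ((α <-> β) -> α)) = 1 -> 2/3 = 2/3
!β = !2/3 = 0
!!β = !0 = 1
α <-> α = 2/3 <-> 2/3 = 1
!!β -> (α <-> α) = 1 -> 1 = 1
(((β -> β) -> (α -> α)) -> ((α <-> β) && ((α <-> β) -> α))) && (!!β -> (α <-> α)) = 2/3 && 1 = 2/3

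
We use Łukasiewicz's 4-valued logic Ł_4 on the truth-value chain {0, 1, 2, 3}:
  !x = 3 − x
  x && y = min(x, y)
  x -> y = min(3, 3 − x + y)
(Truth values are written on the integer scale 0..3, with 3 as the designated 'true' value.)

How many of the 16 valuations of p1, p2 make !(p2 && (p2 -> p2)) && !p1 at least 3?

1

p1 = 0, p2 = 0 ↦ 3  ≥
p1 = 0, p2 = 1 ↦ 2  <
p1 = 0, p2 = 2 ↦ 1  <
p1 = 0, p2 = 3 ↦ 0  <
p1 = 1, p2 = 0 ↦ 2  <
p1 = 1, p2 = 1 ↦ 2  <
p1 = 1, p2 = 2 ↦ 1  <
p1 = 1, p2 = 3 ↦ 0  <
p1 = 2, p2 = 0 ↦ 1  <
p1 = 2, p2 = 1 ↦ 1  <
p1 = 2, p2 = 2 ↦ 1  <
p1 = 2, p2 = 3 ↦ 0  <
p1 = 3, p2 = 0 ↦ 0  <
p1 = 3, p2 = 1 ↦ 0  <
p1 = 3, p2 = 2 ↦ 0  <
p1 = 3, p2 = 3 ↦ 0  <
So 1 of the 16 assignments meets the threshold.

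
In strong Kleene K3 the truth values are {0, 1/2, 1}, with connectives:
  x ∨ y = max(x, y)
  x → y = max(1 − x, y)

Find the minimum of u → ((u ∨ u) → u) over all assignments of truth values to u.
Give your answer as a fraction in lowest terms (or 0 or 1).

1/2

Take u = 1/2:
u ∨ u = 1/2 ∨ 1/2 = 1/2
(u ∨ u) → u = 1/2 → 1/2 = 1/2
u → ((u ∨ u) → u) = 1/2 → 1/2 = 1/2
No assignment yields a value below 1/2, so this is the minimum.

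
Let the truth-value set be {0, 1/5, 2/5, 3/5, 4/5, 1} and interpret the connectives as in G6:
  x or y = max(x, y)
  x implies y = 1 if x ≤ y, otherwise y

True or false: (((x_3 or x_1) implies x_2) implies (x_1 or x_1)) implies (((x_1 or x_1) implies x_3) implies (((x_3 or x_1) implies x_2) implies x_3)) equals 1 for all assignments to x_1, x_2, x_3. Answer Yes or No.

Yes

At x_1 = 4/5, x_2 = 3/5, x_3 = 2/5, for instance:
x_3 or x_1 = 2/5 or 4/5 = 4/5
(x_3 or x_1) implies x_2 = 4/5 implies 3/5 = 3/5
x_1 or x_1 = 4/5 or 4/5 = 4/5
((x_3 or x_1) implies x_2) implies (x_1 or x_1) = 3/5 implies 4/5 = 1
(x_1 or x_1) implies x_3 = 4/5 implies 2/5 = 2/5
((x_3 or x_1) implies x_2) implies x_3 = 3/5 implies 2/5 = 2/5
((x_1 or x_1) implies x_3) implies (((x_3 or x_1) implies x_2) implies x_3) = 2/5 implies 2/5 = 1
(((x_3 or x_1) implies x_2) implies (x_1 or x_1)) implies (((x_1 or x_1) implies x_3) implies (((x_3 or x_1) implies x_2) implies x_3)) = 1 implies 1 = 1
and checking the remaining 215 assignments likewise gives ≥ 1 in every case.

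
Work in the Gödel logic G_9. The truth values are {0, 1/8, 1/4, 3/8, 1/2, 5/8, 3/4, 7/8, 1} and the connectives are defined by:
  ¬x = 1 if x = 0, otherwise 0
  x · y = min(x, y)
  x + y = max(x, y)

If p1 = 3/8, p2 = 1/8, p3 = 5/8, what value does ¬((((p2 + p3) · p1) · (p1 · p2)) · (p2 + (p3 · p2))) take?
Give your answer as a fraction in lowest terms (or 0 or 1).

p2 + p3 = 1/8 + 5/8 = 5/8
(p2 + p3) · p1 = 5/8 · 3/8 = 3/8
p1 · p2 = 3/8 · 1/8 = 1/8
((p2 + p3) · p1) · (p1 · p2) = 3/8 · 1/8 = 1/8
p3 · p2 = 5/8 · 1/8 = 1/8
p2 + (p3 · p2) = 1/8 + 1/8 = 1/8
(((p2 + p3) · p1) · (p1 · p2)) · (p2 + (p3 · p2)) = 1/8 · 1/8 = 1/8
¬((((p2 + p3) · p1) · (p1 · p2)) · (p2 + (p3 · p2))) = ¬1/8 = 0

0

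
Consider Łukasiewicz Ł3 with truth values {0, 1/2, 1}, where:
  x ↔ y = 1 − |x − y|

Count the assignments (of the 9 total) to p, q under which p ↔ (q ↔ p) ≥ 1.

p = 0, q = 0 ↦ 0  <
p = 0, q = 1/2 ↦ 1/2  <
p = 0, q = 1 ↦ 1  ≥
p = 1/2, q = 0 ↦ 1  ≥
p = 1/2, q = 1/2 ↦ 1/2  <
p = 1/2, q = 1 ↦ 1  ≥
p = 1, q = 0 ↦ 0  <
p = 1, q = 1/2 ↦ 1/2  <
p = 1, q = 1 ↦ 1  ≥
So 4 of the 9 assignments meet the threshold.

4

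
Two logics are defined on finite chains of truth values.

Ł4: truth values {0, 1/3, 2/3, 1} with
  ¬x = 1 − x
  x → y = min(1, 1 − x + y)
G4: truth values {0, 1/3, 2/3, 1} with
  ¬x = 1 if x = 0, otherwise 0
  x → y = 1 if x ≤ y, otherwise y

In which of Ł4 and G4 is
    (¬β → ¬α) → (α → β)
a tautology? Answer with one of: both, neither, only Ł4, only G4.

only Ł4

In Ł4: every assignment gives 1 — tautology.
In G4: at α = 2/3, β = 1/3 the value is 1/3 — not a tautology.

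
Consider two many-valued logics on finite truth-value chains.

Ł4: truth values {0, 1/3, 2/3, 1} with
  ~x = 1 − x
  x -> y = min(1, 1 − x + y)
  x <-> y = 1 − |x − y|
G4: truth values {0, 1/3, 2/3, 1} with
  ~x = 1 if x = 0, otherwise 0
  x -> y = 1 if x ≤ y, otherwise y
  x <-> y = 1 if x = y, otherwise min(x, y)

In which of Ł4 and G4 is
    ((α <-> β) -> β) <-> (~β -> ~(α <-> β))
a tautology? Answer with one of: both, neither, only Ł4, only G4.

In Ł4: every assignment gives 1 — tautology.
In G4: at α = 1/3, β = 1/3 the value is 1/3 — not a tautology.

only Ł4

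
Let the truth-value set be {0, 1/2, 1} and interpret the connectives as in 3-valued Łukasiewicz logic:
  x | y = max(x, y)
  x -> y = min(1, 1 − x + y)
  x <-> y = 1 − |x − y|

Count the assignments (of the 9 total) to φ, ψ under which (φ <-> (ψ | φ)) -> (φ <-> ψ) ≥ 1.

φ = 0, ψ = 0 ↦ 1  ≥
φ = 0, ψ = 1/2 ↦ 1  ≥
φ = 0, ψ = 1 ↦ 1  ≥
φ = 1/2, ψ = 0 ↦ 1/2  <
φ = 1/2, ψ = 1/2 ↦ 1  ≥
φ = 1/2, ψ = 1 ↦ 1  ≥
φ = 1, ψ = 0 ↦ 0  <
φ = 1, ψ = 1/2 ↦ 1/2  <
φ = 1, ψ = 1 ↦ 1  ≥
So 6 of the 9 assignments meet the threshold.

6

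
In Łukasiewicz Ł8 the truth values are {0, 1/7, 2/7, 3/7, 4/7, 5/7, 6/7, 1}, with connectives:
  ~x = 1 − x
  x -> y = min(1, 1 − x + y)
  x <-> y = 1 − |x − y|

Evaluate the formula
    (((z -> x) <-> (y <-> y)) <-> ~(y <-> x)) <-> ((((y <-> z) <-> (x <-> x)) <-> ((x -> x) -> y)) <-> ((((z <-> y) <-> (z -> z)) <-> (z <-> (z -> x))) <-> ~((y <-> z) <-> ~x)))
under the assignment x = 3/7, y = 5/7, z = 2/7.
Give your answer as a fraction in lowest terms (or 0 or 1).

z -> x = 2/7 -> 3/7 = 1
y <-> y = 5/7 <-> 5/7 = 1
(z -> x) <-> (y <-> y) = 1 <-> 1 = 1
y <-> x = 5/7 <-> 3/7 = 5/7
~(y <-> x) = ~5/7 = 2/7
((z -> x) <-> (y <-> y)) <-> ~(y <-> x) = 1 <-> 2/7 = 2/7
y <-> z = 5/7 <-> 2/7 = 4/7
x <-> x = 3/7 <-> 3/7 = 1
(y <-> z) <-> (x <-> x) = 4/7 <-> 1 = 4/7
x -> x = 3/7 -> 3/7 = 1
(x -> x) -> y = 1 -> 5/7 = 5/7
((y <-> z) <-> (x <-> x)) <-> ((x -> x) -> y) = 4/7 <-> 5/7 = 6/7
z <-> y = 2/7 <-> 5/7 = 4/7
z -> z = 2/7 -> 2/7 = 1
(z <-> y) <-> (z -> z) = 4/7 <-> 1 = 4/7
z -> x = 2/7 -> 3/7 = 1
z <-> (z -> x) = 2/7 <-> 1 = 2/7
((z <-> y) <-> (z -> z)) <-> (z <-> (z -> x)) = 4/7 <-> 2/7 = 5/7
y <-> z = 5/7 <-> 2/7 = 4/7
~x = ~3/7 = 4/7
(y <-> z) <-> ~x = 4/7 <-> 4/7 = 1
~((y <-> z) <-> ~x) = ~1 = 0
(((z <-> y) <-> (z -> z)) <-> (z <-> (z -> x))) <-> ~((y <-> z) <-> ~x) = 5/7 <-> 0 = 2/7
(((y <-> z) <-> (x <-> x)) <-> ((x -> x) -> y)) <-> ((((z <-> y) <-> (z -> z)) <-> (z <-> (z -> x))) <-> ~((y <-> z) <-> ~x)) = 6/7 <-> 2/7 = 3/7
(((z -> x) <-> (y <-> y)) <-> ~(y <-> x)) <-> ((((y <-> z) <-> (x <-> x)) <-> ((x -> x) -> y)) <-> ((((z <-> y) <-> (z -> z)) <-> (z <-> (z -> x))) <-> ~((y <-> z) <-> ~x))) = 2/7 <-> 3/7 = 6/7

6/7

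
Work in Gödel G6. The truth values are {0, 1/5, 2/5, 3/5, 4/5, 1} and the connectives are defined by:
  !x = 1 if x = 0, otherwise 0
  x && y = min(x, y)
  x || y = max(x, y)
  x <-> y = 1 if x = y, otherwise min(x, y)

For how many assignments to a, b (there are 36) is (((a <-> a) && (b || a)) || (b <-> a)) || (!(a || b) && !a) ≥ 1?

16

value 1: 16 assignments (counts)
value 4/5: 8 assignments
value 3/5: 6 assignments
value 2/5: 4 assignments
value 1/5: 2 assignments
So 16 of the 36 assignments meet the threshold.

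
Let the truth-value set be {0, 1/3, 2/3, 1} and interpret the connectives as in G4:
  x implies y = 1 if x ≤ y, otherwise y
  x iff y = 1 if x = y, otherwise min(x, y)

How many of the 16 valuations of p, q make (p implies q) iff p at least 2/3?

p = 0, q = 0 ↦ 0  <
p = 0, q = 1/3 ↦ 0  <
p = 0, q = 2/3 ↦ 0  <
p = 0, q = 1 ↦ 0  <
p = 1/3, q = 0 ↦ 0  <
p = 1/3, q = 1/3 ↦ 1/3  <
p = 1/3, q = 2/3 ↦ 1/3  <
p = 1/3, q = 1 ↦ 1/3  <
p = 2/3, q = 0 ↦ 0  <
p = 2/3, q = 1/3 ↦ 1/3  <
p = 2/3, q = 2/3 ↦ 2/3  ≥
p = 2/3, q = 1 ↦ 2/3  ≥
p = 1, q = 0 ↦ 0  <
p = 1, q = 1/3 ↦ 1/3  <
p = 1, q = 2/3 ↦ 2/3  ≥
p = 1, q = 1 ↦ 1  ≥
So 4 of the 16 assignments meet the threshold.

4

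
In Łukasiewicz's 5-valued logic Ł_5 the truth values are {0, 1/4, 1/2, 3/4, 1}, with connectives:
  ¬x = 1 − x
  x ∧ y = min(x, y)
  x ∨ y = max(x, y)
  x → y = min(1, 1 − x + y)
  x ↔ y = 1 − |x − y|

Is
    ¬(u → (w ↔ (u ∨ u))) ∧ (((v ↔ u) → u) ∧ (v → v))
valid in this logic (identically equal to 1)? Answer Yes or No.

Counterexample: take u = 0, v = 0, w = 0.
u ∨ u = 0 ∨ 0 = 0
w ↔ (u ∨ u) = 0 ↔ 0 = 1
u → (w ↔ (u ∨ u)) = 0 → 1 = 1
¬(u → (w ↔ (u ∨ u))) = ¬1 = 0
v ↔ u = 0 ↔ 0 = 1
(v ↔ u) → u = 1 → 0 = 0
v → v = 0 → 0 = 1
((v ↔ u) → u) ∧ (v → v) = 0 ∧ 1 = 0
¬(u → (w ↔ (u ∨ u))) ∧ (((v ↔ u) → u) ∧ (v → v)) = 0 ∧ 0 = 0
This gives 0 ≠ 1.

No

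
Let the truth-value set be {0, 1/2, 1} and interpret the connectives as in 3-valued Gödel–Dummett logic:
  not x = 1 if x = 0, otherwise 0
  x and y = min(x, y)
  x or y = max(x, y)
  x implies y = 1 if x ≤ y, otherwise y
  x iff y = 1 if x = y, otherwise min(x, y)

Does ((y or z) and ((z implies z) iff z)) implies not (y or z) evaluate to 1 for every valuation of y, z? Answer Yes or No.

Counterexample: take y = 0, z = 1/2.
y or z = 0 or 1/2 = 1/2
z implies z = 1/2 implies 1/2 = 1
(z implies z) iff z = 1 iff 1/2 = 1/2
(y or z) and ((z implies z) iff z) = 1/2 and 1/2 = 1/2
y or z = 0 or 1/2 = 1/2
not (y or z) = not 1/2 = 0
((y or z) and ((z implies z) iff z)) implies not (y or z) = 1/2 implies 0 = 0
This gives 0 ≠ 1.

No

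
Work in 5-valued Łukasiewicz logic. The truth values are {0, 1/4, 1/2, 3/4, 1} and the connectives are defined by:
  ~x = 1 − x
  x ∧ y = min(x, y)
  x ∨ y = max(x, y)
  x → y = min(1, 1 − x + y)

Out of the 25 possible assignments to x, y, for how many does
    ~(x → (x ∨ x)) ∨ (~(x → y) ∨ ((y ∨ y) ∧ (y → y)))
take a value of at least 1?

value 1: 6 assignments (counts)
value 3/4: 7 assignments
value 1/2: 7 assignments
value 1/4: 4 assignments
value 0: 1 assignment
So 6 of the 25 assignments meet the threshold.

6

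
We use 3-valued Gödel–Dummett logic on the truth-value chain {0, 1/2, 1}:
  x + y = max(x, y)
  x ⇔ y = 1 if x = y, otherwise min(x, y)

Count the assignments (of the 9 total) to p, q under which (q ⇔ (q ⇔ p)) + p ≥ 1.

p = 0, q = 0 ↦ 0  <
p = 0, q = 1/2 ↦ 0  <
p = 0, q = 1 ↦ 0  <
p = 1/2, q = 0 ↦ 1  ≥
p = 1/2, q = 1/2 ↦ 1/2  <
p = 1/2, q = 1 ↦ 1/2  <
p = 1, q = 0 ↦ 1  ≥
p = 1, q = 1/2 ↦ 1  ≥
p = 1, q = 1 ↦ 1  ≥
So 4 of the 9 assignments meet the threshold.

4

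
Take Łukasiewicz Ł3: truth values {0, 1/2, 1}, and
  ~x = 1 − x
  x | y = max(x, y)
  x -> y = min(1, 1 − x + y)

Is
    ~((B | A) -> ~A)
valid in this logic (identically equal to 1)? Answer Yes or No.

No

Counterexample: take A = 0, B = 0.
B | A = 0 | 0 = 0
~A = ~0 = 1
(B | A) -> ~A = 0 -> 1 = 1
~((B | A) -> ~A) = ~1 = 0
This gives 0 ≠ 1.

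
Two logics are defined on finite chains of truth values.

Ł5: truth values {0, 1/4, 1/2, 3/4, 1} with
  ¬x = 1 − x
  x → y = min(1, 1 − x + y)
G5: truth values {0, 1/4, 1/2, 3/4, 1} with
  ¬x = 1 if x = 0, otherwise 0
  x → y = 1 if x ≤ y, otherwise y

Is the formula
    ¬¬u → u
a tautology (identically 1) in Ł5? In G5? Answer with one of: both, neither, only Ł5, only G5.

In Ł5: every assignment gives 1 — tautology.
In G5: at u = 1/4 the value is 1/4 — not a tautology.

only Ł5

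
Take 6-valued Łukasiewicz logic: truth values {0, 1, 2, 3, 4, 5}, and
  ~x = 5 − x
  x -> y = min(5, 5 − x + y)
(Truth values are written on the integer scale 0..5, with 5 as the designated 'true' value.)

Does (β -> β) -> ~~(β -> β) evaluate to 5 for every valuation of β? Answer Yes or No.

β = 0 ↦ 5
β = 1 ↦ 5
β = 2 ↦ 5
β = 3 ↦ 5
β = 4 ↦ 5
β = 5 ↦ 5
Every assignment gives a value ≥ 5.

Yes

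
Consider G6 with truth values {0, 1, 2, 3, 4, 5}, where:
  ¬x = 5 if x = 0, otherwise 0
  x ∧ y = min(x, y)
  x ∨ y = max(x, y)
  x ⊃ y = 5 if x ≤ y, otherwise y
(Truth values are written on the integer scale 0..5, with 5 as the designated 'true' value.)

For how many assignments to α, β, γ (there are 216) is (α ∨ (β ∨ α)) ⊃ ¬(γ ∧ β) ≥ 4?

value 5: 66 assignments (counts)
value 0: 150 assignments
So 66 of the 216 assignments meet the threshold.

66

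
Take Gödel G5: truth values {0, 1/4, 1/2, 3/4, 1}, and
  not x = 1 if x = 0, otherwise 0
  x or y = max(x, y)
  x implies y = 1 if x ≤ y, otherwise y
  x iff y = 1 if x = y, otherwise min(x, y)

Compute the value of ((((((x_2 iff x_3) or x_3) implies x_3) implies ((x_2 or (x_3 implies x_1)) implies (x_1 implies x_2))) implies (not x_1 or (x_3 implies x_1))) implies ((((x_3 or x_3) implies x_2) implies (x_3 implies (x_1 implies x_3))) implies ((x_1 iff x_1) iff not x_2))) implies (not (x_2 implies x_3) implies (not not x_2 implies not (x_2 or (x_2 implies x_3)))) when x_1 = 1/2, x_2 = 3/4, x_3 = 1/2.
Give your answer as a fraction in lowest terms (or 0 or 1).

1

x_2 iff x_3 = 3/4 iff 1/2 = 1/2
(x_2 iff x_3) or x_3 = 1/2 or 1/2 = 1/2
((x_2 iff x_3) or x_3) implies x_3 = 1/2 implies 1/2 = 1
x_3 implies x_1 = 1/2 implies 1/2 = 1
x_2 or (x_3 implies x_1) = 3/4 or 1 = 1
x_1 implies x_2 = 1/2 implies 3/4 = 1
(x_2 or (x_3 implies x_1)) implies (x_1 implies x_2) = 1 implies 1 = 1
(((x_2 iff x_3) or x_3) implies x_3) implies ((x_2 or (x_3 implies x_1)) implies (x_1 implies x_2)) = 1 implies 1 = 1
not x_1 = not 1/2 = 0
x_3 implies x_1 = 1/2 implies 1/2 = 1
not x_1 or (x_3 implies x_1) = 0 or 1 = 1
((((x_2 iff x_3) or x_3) implies x_3) implies ((x_2 or (x_3 implies x_1)) implies (x_1 implies x_2))) implies (not x_1 or (x_3 implies x_1)) = 1 implies 1 = 1
x_3 or x_3 = 1/2 or 1/2 = 1/2
(x_3 or x_3) implies x_2 = 1/2 implies 3/4 = 1
x_1 implies x_3 = 1/2 implies 1/2 = 1
x_3 implies (x_1 implies x_3) = 1/2 implies 1 = 1
((x_3 or x_3) implies x_2) implies (x_3 implies (x_1 implies x_3)) = 1 implies 1 = 1
x_1 iff x_1 = 1/2 iff 1/2 = 1
not x_2 = not 3/4 = 0
(x_1 iff x_1) iff not x_2 = 1 iff 0 = 0
(((x_3 or x_3) implies x_2) implies (x_3 implies (x_1 implies x_3))) implies ((x_1 iff x_1) iff not x_2) = 1 implies 0 = 0
(((((x_2 iff x_3) or x_3) implies x_3) implies ((x_2 or (x_3 implies x_1)) implies (x_1 implies x_2))) implies (not x_1 or (x_3 implies x_1))) implies ((((x_3 or x_3) implies x_2) implies (x_3 implies (x_1 implies x_3))) implies ((x_1 iff x_1) iff not x_2)) = 1 implies 0 = 0
x_2 implies x_3 = 3/4 implies 1/2 = 1/2
not (x_2 implies x_3) = not 1/2 = 0
not x_2 = not 3/4 = 0
not not x_2 = not 0 = 1
x_2 implies x_3 = 3/4 implies 1/2 = 1/2
x_2 or (x_2 implies x_3) = 3/4 or 1/2 = 3/4
not (x_2 or (x_2 implies x_3)) = not 3/4 = 0
not not x_2 implies not (x_2 or (x_2 implies x_3)) = 1 implies 0 = 0
not (x_2 implies x_3) implies (not not x_2 implies not (x_2 or (x_2 implies x_3))) = 0 implies 0 = 1
((((((x_2 iff x_3) or x_3) implies x_3) implies ((x_2 or (x_3 implies x_1)) implies (x_1 implies x_2))) implies (not x_1 or (x_3 implies x_1))) implies ((((x_3 or x_3) implies x_2) implies (x_3 implies (x_1 implies x_3))) implies ((x_1 iff x_1) iff not x_2))) implies (not (x_2 implies x_3) implies (not not x_2 implies not (x_2 or (x_2 implies x_3)))) = 0 implies 1 = 1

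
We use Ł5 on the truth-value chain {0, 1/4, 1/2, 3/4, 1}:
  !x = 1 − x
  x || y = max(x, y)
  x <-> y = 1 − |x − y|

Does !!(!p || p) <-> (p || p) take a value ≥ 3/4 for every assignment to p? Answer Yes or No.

No

Counterexample: take p = 0.
!p = !0 = 1
!p || p = 1 || 0 = 1
!(!p || p) = !1 = 0
!!(!p || p) = !0 = 1
p || p = 0 || 0 = 0
!!(!p || p) <-> (p || p) = 1 <-> 0 = 0
This gives 0, which is below 3/4.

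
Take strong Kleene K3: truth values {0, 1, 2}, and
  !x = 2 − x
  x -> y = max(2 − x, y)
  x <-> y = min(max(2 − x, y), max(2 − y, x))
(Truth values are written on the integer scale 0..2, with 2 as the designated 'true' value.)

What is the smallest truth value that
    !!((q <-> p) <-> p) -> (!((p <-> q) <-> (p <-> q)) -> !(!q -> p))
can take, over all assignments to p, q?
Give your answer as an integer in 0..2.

1

Take p = 0, q = 1:
q <-> p = 1 <-> 0 = 1
(q <-> p) <-> p = 1 <-> 0 = 1
!((q <-> p) <-> p) = !1 = 1
!!((q <-> p) <-> p) = !1 = 1
p <-> q = 0 <-> 1 = 1
p <-> q = 0 <-> 1 = 1
(p <-> q) <-> (p <-> q) = 1 <-> 1 = 1
!((p <-> q) <-> (p <-> q)) = !1 = 1
!q = !1 = 1
!q -> p = 1 -> 0 = 1
!(!q -> p) = !1 = 1
!((p <-> q) <-> (p <-> q)) -> !(!q -> p) = 1 -> 1 = 1
!!((q <-> p) <-> p) -> (!((p <-> q) <-> (p <-> q)) -> !(!q -> p)) = 1 -> 1 = 1
No assignment yields a value below 1, so this is the minimum.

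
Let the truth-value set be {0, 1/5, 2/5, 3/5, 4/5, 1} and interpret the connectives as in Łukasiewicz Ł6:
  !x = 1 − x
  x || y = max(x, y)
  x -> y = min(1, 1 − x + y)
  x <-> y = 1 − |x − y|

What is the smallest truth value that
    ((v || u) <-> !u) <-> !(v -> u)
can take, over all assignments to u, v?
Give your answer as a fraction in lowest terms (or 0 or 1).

Take u = 2/5, v = 0:
v || u = 0 || 2/5 = 2/5
!u = !2/5 = 3/5
(v || u) <-> !u = 2/5 <-> 3/5 = 4/5
v -> u = 0 -> 2/5 = 1
!(v -> u) = !1 = 0
((v || u) <-> !u) <-> !(v -> u) = 4/5 <-> 0 = 1/5
No assignment yields a value below 1/5, so this is the minimum.

1/5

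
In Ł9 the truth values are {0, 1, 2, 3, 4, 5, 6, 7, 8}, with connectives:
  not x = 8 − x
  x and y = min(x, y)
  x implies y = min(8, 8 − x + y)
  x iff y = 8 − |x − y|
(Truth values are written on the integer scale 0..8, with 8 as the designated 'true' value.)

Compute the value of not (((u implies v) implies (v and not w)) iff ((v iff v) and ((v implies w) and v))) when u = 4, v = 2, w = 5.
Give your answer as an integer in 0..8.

2

u implies v = 4 implies 2 = 6
not w = not 5 = 3
v and not w = 2 and 3 = 2
(u implies v) implies (v and not w) = 6 implies 2 = 4
v iff v = 2 iff 2 = 8
v implies w = 2 implies 5 = 8
(v implies w) and v = 8 and 2 = 2
(v iff v) and ((v implies w) and v) = 8 and 2 = 2
((u implies v) implies (v and not w)) iff ((v iff v) and ((v implies w) and v)) = 4 iff 2 = 6
not (((u implies v) implies (v and not w)) iff ((v iff v) and ((v implies w) and v))) = not 6 = 2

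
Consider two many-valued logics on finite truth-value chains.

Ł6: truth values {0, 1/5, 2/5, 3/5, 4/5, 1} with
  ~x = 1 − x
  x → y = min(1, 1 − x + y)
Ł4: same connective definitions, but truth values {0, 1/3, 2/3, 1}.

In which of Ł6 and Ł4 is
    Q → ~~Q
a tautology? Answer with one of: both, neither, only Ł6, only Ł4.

both

In Ł6: every assignment gives 1 — tautology.
In Ł4: every assignment gives 1 — tautology.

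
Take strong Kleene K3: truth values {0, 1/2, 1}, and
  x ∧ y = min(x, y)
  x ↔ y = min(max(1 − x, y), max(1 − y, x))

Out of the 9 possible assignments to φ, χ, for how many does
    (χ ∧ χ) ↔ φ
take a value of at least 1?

φ = 0, χ = 0 ↦ 1  ≥
φ = 0, χ = 1/2 ↦ 1/2  <
φ = 0, χ = 1 ↦ 0  <
φ = 1/2, χ = 0 ↦ 1/2  <
φ = 1/2, χ = 1/2 ↦ 1/2  <
φ = 1/2, χ = 1 ↦ 1/2  <
φ = 1, χ = 0 ↦ 0  <
φ = 1, χ = 1/2 ↦ 1/2  <
φ = 1, χ = 1 ↦ 1  ≥
So 2 of the 9 assignments meet the threshold.

2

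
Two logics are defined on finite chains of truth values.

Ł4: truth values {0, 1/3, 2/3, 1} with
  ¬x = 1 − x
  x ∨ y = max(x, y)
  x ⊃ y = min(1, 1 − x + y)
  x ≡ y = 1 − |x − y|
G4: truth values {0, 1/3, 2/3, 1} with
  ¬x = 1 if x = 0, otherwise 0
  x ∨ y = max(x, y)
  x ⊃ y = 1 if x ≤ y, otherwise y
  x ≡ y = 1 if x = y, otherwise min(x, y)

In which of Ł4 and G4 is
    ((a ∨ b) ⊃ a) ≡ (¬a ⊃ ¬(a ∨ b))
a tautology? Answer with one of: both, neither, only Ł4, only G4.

only Ł4

In Ł4: every assignment gives 1 — tautology.
In G4: at a = 1/3, b = 2/3 the value is 1/3 — not a tautology.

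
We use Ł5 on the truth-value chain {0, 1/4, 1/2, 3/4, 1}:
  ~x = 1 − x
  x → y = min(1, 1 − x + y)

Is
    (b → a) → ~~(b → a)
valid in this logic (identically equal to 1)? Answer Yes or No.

At a = 1/4, b = 1/2, for instance:
b → a = 1/2 → 1/4 = 3/4
~(b → a) = ~3/4 = 1/4
~~(b → a) = ~1/4 = 3/4
(b → a) → ~~(b → a) = 3/4 → 3/4 = 1
and checking the remaining 24 assignments likewise gives ≥ 1 in every case.

Yes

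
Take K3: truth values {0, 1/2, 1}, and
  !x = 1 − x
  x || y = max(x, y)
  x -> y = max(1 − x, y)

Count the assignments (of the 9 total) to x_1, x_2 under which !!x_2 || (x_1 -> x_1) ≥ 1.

x_1 = 0, x_2 = 0 ↦ 1  ≥
x_1 = 0, x_2 = 1/2 ↦ 1  ≥
x_1 = 0, x_2 = 1 ↦ 1  ≥
x_1 = 1/2, x_2 = 0 ↦ 1/2  <
x_1 = 1/2, x_2 = 1/2 ↦ 1/2  <
x_1 = 1/2, x_2 = 1 ↦ 1  ≥
x_1 = 1, x_2 = 0 ↦ 1  ≥
x_1 = 1, x_2 = 1/2 ↦ 1  ≥
x_1 = 1, x_2 = 1 ↦ 1  ≥
So 7 of the 9 assignments meet the threshold.

7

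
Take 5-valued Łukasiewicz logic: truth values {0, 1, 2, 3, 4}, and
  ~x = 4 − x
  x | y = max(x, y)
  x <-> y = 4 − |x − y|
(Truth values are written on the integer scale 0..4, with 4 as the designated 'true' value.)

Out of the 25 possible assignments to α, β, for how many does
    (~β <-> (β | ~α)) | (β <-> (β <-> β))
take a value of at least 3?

value 4: 10 assignments (counts)
value 3: 9 assignments (counts)
value 2: 4 assignments
value 1: 1 assignment
value 0: 1 assignment
So 19 of the 25 assignments meet the threshold.

19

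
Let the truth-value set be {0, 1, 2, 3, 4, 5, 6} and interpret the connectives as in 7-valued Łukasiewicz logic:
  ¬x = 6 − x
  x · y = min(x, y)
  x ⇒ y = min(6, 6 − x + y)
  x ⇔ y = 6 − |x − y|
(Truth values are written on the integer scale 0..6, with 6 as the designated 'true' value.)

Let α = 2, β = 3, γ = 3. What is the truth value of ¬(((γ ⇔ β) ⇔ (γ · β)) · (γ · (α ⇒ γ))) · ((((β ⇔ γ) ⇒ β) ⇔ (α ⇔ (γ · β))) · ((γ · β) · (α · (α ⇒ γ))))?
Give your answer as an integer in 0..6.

γ ⇔ β = 3 ⇔ 3 = 6
γ · β = 3 · 3 = 3
(γ ⇔ β) ⇔ (γ · β) = 6 ⇔ 3 = 3
α ⇒ γ = 2 ⇒ 3 = 6
γ · (α ⇒ γ) = 3 · 6 = 3
((γ ⇔ β) ⇔ (γ · β)) · (γ · (α ⇒ γ)) = 3 · 3 = 3
¬(((γ ⇔ β) ⇔ (γ · β)) · (γ · (α ⇒ γ))) = ¬3 = 3
β ⇔ γ = 3 ⇔ 3 = 6
(β ⇔ γ) ⇒ β = 6 ⇒ 3 = 3
γ · β = 3 · 3 = 3
α ⇔ (γ · β) = 2 ⇔ 3 = 5
((β ⇔ γ) ⇒ β) ⇔ (α ⇔ (γ · β)) = 3 ⇔ 5 = 4
γ · β = 3 · 3 = 3
α ⇒ γ = 2 ⇒ 3 = 6
α · (α ⇒ γ) = 2 · 6 = 2
(γ · β) · (α · (α ⇒ γ)) = 3 · 2 = 2
(((β ⇔ γ) ⇒ β) ⇔ (α ⇔ (γ · β))) · ((γ · β) · (α · (α ⇒ γ))) = 4 · 2 = 2
¬(((γ ⇔ β) ⇔ (γ · β)) · (γ · (α ⇒ γ))) · ((((β ⇔ γ) ⇒ β) ⇔ (α ⇔ (γ · β))) · ((γ · β) · (α · (α ⇒ γ)))) = 3 · 2 = 2

2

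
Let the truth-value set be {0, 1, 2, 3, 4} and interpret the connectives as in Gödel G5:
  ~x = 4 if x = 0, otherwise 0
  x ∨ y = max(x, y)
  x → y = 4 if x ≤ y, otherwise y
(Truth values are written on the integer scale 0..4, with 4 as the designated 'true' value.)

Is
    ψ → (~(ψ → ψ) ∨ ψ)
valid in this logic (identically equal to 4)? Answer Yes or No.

Yes

ψ = 0 ↦ 4
ψ = 1 ↦ 4
ψ = 2 ↦ 4
ψ = 3 ↦ 4
ψ = 4 ↦ 4
Every assignment gives a value ≥ 4.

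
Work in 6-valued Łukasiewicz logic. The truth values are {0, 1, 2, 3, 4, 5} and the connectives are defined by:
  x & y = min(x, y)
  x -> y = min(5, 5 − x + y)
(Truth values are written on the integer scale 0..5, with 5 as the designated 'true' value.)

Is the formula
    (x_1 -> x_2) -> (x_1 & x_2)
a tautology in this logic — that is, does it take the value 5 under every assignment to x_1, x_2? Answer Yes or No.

Counterexample: take x_1 = 0, x_2 = 0.
x_1 -> x_2 = 0 -> 0 = 5
x_1 & x_2 = 0 & 0 = 0
(x_1 -> x_2) -> (x_1 & x_2) = 5 -> 0 = 0
This gives 0 ≠ 5.

No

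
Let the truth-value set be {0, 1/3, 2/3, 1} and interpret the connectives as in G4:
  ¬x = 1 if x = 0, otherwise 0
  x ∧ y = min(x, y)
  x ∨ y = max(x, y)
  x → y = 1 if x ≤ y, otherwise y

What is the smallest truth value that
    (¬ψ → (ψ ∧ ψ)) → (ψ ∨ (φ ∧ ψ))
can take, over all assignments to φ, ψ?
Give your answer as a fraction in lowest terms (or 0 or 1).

1/3

Take φ = 0, ψ = 1/3:
¬ψ = ¬1/3 = 0
ψ ∧ ψ = 1/3 ∧ 1/3 = 1/3
¬ψ → (ψ ∧ ψ) = 0 → 1/3 = 1
φ ∧ ψ = 0 ∧ 1/3 = 0
ψ ∨ (φ ∧ ψ) = 1/3 ∨ 0 = 1/3
(¬ψ → (ψ ∧ ψ)) → (ψ ∨ (φ ∧ ψ)) = 1 → 1/3 = 1/3
No assignment yields a value below 1/3, so this is the minimum.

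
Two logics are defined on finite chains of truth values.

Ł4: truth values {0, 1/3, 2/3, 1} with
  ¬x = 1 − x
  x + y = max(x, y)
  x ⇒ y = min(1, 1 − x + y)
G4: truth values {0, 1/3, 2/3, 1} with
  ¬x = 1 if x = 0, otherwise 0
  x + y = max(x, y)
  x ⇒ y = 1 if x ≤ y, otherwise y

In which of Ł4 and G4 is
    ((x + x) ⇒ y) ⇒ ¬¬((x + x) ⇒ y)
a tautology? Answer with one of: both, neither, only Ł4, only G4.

both

In Ł4: every assignment gives 1 — tautology.
In G4: every assignment gives 1 — tautology.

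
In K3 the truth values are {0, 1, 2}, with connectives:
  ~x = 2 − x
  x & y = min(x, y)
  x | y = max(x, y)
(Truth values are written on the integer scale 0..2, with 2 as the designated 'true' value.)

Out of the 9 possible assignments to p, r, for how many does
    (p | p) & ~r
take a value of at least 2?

p = 0, r = 0 ↦ 0  <
p = 0, r = 1 ↦ 0  <
p = 0, r = 2 ↦ 0  <
p = 1, r = 0 ↦ 1  <
p = 1, r = 1 ↦ 1  <
p = 1, r = 2 ↦ 0  <
p = 2, r = 0 ↦ 2  ≥
p = 2, r = 1 ↦ 1  <
p = 2, r = 2 ↦ 0  <
So 1 of the 9 assignments meets the threshold.

1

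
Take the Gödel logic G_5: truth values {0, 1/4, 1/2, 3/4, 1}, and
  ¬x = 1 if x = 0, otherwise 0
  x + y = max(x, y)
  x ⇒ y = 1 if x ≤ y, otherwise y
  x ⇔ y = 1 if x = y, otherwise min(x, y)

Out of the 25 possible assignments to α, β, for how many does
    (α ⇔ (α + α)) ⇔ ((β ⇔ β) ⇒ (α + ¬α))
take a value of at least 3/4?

15

value 1: 10 assignments (counts)
value 3/4: 5 assignments (counts)
value 1/2: 5 assignments
value 1/4: 5 assignments
So 15 of the 25 assignments meet the threshold.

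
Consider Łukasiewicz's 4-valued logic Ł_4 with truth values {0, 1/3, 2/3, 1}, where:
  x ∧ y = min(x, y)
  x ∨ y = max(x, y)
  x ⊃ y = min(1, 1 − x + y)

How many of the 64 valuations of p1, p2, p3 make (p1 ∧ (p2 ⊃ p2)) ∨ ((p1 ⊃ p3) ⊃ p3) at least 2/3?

48

value 1: 28 assignments (counts)
value 2/3: 20 assignments (counts)
value 1/3: 12 assignments
value 0: 4 assignments
So 48 of the 64 assignments meet the threshold.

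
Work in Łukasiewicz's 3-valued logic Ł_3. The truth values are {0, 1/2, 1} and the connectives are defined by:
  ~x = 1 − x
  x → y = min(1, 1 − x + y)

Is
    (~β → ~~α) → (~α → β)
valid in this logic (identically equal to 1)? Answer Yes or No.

α = 0, β = 0 ↦ 1
α = 0, β = 1/2 ↦ 1
α = 0, β = 1 ↦ 1
α = 1/2, β = 0 ↦ 1
α = 1/2, β = 1/2 ↦ 1
α = 1/2, β = 1 ↦ 1
α = 1, β = 0 ↦ 1
α = 1, β = 1/2 ↦ 1
α = 1, β = 1 ↦ 1
Every assignment gives a value ≥ 1.

Yes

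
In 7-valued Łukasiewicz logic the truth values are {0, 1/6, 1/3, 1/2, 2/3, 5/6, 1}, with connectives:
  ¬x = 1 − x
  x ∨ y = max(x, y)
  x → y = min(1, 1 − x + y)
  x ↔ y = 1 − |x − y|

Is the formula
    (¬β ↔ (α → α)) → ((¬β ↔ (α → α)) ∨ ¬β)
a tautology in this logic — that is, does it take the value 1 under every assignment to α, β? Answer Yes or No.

Yes

At α = 0, β = 1/3, for instance:
¬β = ¬1/3 = 2/3
α → α = 0 → 0 = 1
¬β ↔ (α → α) = 2/3 ↔ 1 = 2/3
¬β = ¬1/3 = 2/3
(¬β ↔ (α → α)) ∨ ¬β = 2/3 ∨ 2/3 = 2/3
(¬β ↔ (α → α)) → ((¬β ↔ (α → α)) ∨ ¬β) = 2/3 → 2/3 = 1
and checking the remaining 48 assignments likewise gives ≥ 1 in every case.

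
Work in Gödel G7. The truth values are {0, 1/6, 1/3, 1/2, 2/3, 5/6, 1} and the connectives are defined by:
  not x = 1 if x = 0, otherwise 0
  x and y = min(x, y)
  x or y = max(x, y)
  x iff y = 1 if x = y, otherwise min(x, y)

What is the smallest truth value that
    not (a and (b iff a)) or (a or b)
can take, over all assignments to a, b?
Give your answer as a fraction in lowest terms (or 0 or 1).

1/6

Take a = 1/6, b = 1/6:
b iff a = 1/6 iff 1/6 = 1
a and (b iff a) = 1/6 and 1 = 1/6
not (a and (b iff a)) = not 1/6 = 0
a or b = 1/6 or 1/6 = 1/6
not (a and (b iff a)) or (a or b) = 0 or 1/6 = 1/6
No assignment yields a value below 1/6, so this is the minimum.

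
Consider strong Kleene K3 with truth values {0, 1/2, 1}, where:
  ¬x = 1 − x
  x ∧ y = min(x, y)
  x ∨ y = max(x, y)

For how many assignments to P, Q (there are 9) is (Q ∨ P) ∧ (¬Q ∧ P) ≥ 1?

1

P = 0, Q = 0 ↦ 0  <
P = 0, Q = 1/2 ↦ 0  <
P = 0, Q = 1 ↦ 0  <
P = 1/2, Q = 0 ↦ 1/2  <
P = 1/2, Q = 1/2 ↦ 1/2  <
P = 1/2, Q = 1 ↦ 0  <
P = 1, Q = 0 ↦ 1  ≥
P = 1, Q = 1/2 ↦ 1/2  <
P = 1, Q = 1 ↦ 0  <
So 1 of the 9 assignments meets the threshold.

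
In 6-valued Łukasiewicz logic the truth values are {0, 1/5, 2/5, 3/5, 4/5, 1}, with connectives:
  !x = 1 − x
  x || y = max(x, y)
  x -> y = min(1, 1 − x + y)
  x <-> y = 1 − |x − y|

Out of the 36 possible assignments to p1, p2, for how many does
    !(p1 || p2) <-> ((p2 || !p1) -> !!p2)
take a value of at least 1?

2

value 1: 2 assignments (counts)
value 4/5: 5 assignments
value 3/5: 3 assignments
value 2/5: 7 assignments
value 1/5: 7 assignments
value 0: 12 assignments
So 2 of the 36 assignments meet the threshold.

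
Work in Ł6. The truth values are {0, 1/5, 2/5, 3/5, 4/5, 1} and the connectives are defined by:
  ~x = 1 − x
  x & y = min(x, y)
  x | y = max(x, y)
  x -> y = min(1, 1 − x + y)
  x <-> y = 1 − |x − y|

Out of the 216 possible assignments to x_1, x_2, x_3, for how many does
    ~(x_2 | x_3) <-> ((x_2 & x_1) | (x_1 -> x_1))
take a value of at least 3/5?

54

value 1: 6 assignments (counts)
value 4/5: 18 assignments (counts)
value 3/5: 30 assignments (counts)
value 2/5: 42 assignments
value 1/5: 54 assignments
value 0: 66 assignments
So 54 of the 216 assignments meet the threshold.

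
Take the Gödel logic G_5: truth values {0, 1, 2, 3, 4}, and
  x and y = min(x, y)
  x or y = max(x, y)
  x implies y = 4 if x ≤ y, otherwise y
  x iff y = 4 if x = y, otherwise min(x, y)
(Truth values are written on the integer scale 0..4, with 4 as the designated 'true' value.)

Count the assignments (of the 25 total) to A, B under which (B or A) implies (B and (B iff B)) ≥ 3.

16

value 4: 15 assignments (counts)
value 3: 1 assignment (counts)
value 2: 2 assignments
value 1: 3 assignments
value 0: 4 assignments
So 16 of the 25 assignments meet the threshold.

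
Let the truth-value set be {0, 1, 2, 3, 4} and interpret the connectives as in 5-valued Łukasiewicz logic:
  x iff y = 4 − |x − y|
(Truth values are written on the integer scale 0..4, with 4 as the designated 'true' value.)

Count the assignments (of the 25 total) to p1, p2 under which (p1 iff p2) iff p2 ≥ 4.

7

value 4: 7 assignments (counts)
value 3: 7 assignments
value 2: 6 assignments
value 1: 3 assignments
value 0: 2 assignments
So 7 of the 25 assignments meet the threshold.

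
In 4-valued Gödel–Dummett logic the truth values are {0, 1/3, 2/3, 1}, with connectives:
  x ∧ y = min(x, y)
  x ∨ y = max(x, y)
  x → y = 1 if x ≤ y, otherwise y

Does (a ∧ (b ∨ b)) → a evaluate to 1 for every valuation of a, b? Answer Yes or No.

a = 0, b = 0 ↦ 1
a = 0, b = 1/3 ↦ 1
a = 0, b = 2/3 ↦ 1
a = 0, b = 1 ↦ 1
a = 1/3, b = 0 ↦ 1
a = 1/3, b = 1/3 ↦ 1
a = 1/3, b = 2/3 ↦ 1
a = 1/3, b = 1 ↦ 1
a = 2/3, b = 0 ↦ 1
a = 2/3, b = 1/3 ↦ 1
a = 2/3, b = 2/3 ↦ 1
a = 2/3, b = 1 ↦ 1
a = 1, b = 0 ↦ 1
a = 1, b = 1/3 ↦ 1
a = 1, b = 2/3 ↦ 1
a = 1, b = 1 ↦ 1
Every assignment gives a value ≥ 1.

Yes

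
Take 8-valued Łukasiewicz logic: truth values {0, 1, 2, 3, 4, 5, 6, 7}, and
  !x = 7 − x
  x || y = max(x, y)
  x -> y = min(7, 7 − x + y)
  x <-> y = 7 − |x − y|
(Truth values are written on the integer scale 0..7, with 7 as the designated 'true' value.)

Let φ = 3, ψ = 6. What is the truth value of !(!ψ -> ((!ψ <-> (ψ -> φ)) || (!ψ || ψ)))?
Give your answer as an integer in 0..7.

!ψ = !6 = 1
!ψ = !6 = 1
ψ -> φ = 6 -> 3 = 4
!ψ <-> (ψ -> φ) = 1 <-> 4 = 4
!ψ = !6 = 1
!ψ || ψ = 1 || 6 = 6
(!ψ <-> (ψ -> φ)) || (!ψ || ψ) = 4 || 6 = 6
!ψ -> ((!ψ <-> (ψ -> φ)) || (!ψ || ψ)) = 1 -> 6 = 7
!(!ψ -> ((!ψ <-> (ψ -> φ)) || (!ψ || ψ))) = !7 = 0

0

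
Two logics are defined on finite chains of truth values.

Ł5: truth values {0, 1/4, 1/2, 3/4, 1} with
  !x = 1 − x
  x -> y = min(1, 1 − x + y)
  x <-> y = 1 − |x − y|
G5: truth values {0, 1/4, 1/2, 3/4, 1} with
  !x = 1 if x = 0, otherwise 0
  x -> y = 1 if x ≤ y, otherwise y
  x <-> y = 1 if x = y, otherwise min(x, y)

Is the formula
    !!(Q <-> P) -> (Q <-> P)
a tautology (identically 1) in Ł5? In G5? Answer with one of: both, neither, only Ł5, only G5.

In Ł5: every assignment gives 1 — tautology.
In G5: at P = 1/4, Q = 1/2 the value is 1/4 — not a tautology.

only Ł5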